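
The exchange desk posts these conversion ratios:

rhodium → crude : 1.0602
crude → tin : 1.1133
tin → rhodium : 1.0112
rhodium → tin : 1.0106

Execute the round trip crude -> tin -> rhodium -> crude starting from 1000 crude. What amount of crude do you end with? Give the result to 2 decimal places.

1193.54

1000 crude × 1.1133 = 1113.3 tin
1113.3 tin × 1.0112 = 1125.76896 rhodium
1125.76896 rhodium × 1.0602 = 1193.540251392 crude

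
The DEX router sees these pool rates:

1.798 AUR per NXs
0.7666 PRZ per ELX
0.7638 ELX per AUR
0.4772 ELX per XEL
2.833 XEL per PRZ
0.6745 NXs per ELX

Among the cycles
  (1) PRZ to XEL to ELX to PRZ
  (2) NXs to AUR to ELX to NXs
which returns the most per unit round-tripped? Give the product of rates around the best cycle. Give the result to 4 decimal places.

1.0364

(1) 2.833 × 0.4772 × 0.7666 = 1.03637
(2) 1.798 × 0.7638 × 0.6745 = 0.92630
Highest is cycle (1) at 1.0364 (>1, arbitrage).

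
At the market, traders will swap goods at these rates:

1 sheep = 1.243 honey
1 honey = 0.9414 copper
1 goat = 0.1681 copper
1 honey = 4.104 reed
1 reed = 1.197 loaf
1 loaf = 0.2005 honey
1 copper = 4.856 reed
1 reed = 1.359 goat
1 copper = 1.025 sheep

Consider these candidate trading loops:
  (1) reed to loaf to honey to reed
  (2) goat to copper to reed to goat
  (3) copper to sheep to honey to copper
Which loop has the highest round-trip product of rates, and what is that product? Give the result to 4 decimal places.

1.1994

(1) 1.197 × 0.2005 × 4.104 = 0.98495
(2) 0.1681 × 4.856 × 1.359 = 1.10934
(3) 1.025 × 1.243 × 0.9414 = 1.19941
Highest is cycle (3) at 1.1994 (>1, arbitrage).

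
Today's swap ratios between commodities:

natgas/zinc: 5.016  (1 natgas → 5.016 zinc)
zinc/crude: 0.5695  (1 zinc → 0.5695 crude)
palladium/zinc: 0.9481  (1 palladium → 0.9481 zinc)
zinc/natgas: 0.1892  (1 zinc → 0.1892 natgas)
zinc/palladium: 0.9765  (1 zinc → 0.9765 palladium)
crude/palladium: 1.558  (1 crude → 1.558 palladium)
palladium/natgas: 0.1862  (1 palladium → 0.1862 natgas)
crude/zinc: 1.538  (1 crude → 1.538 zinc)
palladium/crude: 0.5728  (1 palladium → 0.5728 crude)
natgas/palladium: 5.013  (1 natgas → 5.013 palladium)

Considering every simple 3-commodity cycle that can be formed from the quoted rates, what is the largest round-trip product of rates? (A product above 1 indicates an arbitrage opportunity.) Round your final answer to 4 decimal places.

palladium→natgas→zinc→palladium: 0.1862 × 5.016 × 0.9765 = 0.91203
palladium→zinc→natgas→palladium: 0.9481 × 0.1892 × 5.013 = 0.89923
palladium→crude→zinc→palladium: 0.5728 × 1.538 × 0.9765 = 0.86026
palladium→zinc→crude→palladium: 0.9481 × 0.5695 × 1.558 = 0.84123
Maximum is palladium→natgas→zinc→palladium at 0.9120; no arbitrage — every cycle loses value.

0.9120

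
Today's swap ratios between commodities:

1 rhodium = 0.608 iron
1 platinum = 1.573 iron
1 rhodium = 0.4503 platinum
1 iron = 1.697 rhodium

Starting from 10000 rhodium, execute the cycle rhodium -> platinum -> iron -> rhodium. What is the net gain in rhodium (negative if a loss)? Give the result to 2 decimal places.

2020.22

10000 rhodium × 0.4503 = 4503 platinum
4503 platinum × 1.573 = 7083.219 iron
7083.219 iron × 1.697 = 12020.222643 rhodium
Net change: 12020.222643 − 10000 = 2020.222643 rhodium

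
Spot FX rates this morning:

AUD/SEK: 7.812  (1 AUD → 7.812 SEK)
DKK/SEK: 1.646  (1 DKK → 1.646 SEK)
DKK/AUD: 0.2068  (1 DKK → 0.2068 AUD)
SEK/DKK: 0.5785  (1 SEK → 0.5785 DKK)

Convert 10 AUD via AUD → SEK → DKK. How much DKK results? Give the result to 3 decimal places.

45.192

10 AUD × 7.812 = 78.12 SEK
78.12 SEK × 0.5785 = 45.19242 DKK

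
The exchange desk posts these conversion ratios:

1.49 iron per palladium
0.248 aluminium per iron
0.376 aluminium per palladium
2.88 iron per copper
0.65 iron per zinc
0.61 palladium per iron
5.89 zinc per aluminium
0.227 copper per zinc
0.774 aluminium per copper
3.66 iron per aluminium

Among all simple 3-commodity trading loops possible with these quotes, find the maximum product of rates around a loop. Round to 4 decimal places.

copper→aluminium→zinc→copper: 0.774 × 5.89 × 0.227 = 1.03486
aluminium→zinc→iron→aluminium: 5.89 × 0.65 × 0.248 = 0.94947
aluminium→iron→palladium→aluminium: 3.66 × 0.61 × 0.376 = 0.83946
Maximum is copper→aluminium→zinc→copper at 1.0349; arbitrage exists.

1.0349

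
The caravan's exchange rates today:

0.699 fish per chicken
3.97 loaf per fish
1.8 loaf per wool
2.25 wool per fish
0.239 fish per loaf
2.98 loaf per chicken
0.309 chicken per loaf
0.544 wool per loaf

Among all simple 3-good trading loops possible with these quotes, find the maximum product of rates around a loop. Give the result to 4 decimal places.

0.9680

loaf→fish→wool→loaf: 0.239 × 2.25 × 1.8 = 0.96795
loaf→chicken→fish→loaf: 0.309 × 0.699 × 3.97 = 0.85748
Maximum is loaf→fish→wool→loaf at 0.9680; no arbitrage — every cycle loses value.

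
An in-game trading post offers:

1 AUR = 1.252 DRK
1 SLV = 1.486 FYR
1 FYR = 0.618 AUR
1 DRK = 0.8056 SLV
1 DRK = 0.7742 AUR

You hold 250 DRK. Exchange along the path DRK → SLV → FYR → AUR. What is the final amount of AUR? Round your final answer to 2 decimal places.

184.96

250 DRK × 0.8056 = 201.4 SLV
201.4 SLV × 1.486 = 299.2804 FYR
299.2804 FYR × 0.618 = 184.9552872 AUR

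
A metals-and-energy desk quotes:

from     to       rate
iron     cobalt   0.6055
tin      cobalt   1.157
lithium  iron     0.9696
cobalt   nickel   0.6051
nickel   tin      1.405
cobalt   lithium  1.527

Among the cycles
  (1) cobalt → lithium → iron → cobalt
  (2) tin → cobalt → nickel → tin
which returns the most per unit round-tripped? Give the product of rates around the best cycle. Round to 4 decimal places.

0.9836

(1) 1.527 × 0.9696 × 0.6055 = 0.89649
(2) 1.157 × 0.6051 × 1.405 = 0.98364
Highest is cycle (2) at 0.9836 (≤1, no arbitrage).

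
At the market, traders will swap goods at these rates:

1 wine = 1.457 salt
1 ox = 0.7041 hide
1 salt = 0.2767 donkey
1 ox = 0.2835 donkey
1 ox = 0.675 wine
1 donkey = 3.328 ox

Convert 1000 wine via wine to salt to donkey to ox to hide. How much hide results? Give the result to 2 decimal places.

944.68

1000 wine × 1.457 = 1457 salt
1457 salt × 0.2767 = 403.1519 donkey
403.1519 donkey × 3.328 = 1341.6895232 ox
1341.6895232 ox × 0.7041 = 944.68359328512 hide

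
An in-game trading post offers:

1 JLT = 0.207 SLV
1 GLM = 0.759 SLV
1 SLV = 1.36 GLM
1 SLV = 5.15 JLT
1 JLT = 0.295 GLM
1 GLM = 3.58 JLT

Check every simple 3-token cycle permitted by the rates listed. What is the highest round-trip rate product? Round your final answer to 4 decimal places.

JLT→GLM→SLV→JLT: 0.295 × 0.759 × 5.15 = 1.15311
JLT→SLV→GLM→JLT: 0.207 × 1.36 × 3.58 = 1.00784
Maximum is JLT→GLM→SLV→JLT at 1.1531; arbitrage exists.

1.1531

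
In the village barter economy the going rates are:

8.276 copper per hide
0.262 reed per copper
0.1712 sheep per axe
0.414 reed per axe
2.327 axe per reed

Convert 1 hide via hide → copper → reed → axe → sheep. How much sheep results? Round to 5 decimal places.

0.86382

1 hide × 8.276 = 8.276 copper
8.276 copper × 0.262 = 2.168312 reed
2.168312 reed × 2.327 = 5.045662024 axe
5.045662024 axe × 0.1712 = 0.8638173385088 sheep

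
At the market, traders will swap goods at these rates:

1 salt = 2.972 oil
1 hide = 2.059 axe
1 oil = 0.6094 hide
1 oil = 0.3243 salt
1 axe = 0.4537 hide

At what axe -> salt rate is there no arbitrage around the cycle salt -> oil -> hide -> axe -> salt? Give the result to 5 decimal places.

0.26816

Known legs of the cycle: 2.972 × 0.6094 × 2.059 = 3.7291306712
For no arbitrage the full-cycle product must be 1, so the missing rate is 1 / 3.7291306712 ≈ 0.2681590.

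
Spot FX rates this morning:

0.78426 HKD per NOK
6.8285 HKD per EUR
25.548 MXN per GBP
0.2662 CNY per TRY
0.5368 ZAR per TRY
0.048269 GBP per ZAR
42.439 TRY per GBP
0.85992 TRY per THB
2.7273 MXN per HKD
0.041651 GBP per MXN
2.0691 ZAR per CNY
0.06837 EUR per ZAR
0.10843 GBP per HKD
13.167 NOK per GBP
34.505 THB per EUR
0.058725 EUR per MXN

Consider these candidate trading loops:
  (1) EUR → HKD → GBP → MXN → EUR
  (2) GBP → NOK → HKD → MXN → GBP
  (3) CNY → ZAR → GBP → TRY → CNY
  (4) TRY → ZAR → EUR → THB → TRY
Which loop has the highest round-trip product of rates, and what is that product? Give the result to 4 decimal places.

1.1730

(1) 6.8285 × 0.10843 × 25.548 × 0.058725 = 1.11085
(2) 13.167 × 0.78426 × 2.7273 × 0.041651 = 1.17302
(3) 2.0691 × 0.048269 × 42.439 × 0.2662 = 1.12830
(4) 0.5368 × 0.06837 × 34.505 × 0.85992 = 1.08898
Highest is cycle (2) at 1.1730 (>1, arbitrage).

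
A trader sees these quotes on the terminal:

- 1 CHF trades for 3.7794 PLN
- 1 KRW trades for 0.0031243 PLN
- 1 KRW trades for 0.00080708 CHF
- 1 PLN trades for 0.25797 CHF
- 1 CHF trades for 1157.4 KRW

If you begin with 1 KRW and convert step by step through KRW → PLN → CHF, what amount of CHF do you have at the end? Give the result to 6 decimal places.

0.000806

1 KRW × 0.0031243 = 0.0031243 PLN
0.0031243 PLN × 0.25797 = 0.000805975671 CHF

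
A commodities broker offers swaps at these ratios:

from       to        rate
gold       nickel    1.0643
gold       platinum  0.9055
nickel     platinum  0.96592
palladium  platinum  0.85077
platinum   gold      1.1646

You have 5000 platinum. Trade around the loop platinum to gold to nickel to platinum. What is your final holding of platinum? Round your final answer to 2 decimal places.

5000 platinum × 1.1646 = 5823 gold
5823 gold × 1.0643 = 6197.4189 nickel
6197.4189 nickel × 0.96592 = 5986.210863888 platinum

5986.21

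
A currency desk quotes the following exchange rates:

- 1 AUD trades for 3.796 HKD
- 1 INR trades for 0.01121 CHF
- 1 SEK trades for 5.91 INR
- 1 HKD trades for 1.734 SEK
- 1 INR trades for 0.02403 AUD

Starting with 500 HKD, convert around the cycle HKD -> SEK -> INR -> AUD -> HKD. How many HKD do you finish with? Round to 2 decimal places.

500 HKD × 1.734 = 867 SEK
867 SEK × 5.91 = 5123.97 INR
5123.97 INR × 0.02403 = 123.1289991 AUD
123.1289991 AUD × 3.796 = 467.3976805836 HKD

467.40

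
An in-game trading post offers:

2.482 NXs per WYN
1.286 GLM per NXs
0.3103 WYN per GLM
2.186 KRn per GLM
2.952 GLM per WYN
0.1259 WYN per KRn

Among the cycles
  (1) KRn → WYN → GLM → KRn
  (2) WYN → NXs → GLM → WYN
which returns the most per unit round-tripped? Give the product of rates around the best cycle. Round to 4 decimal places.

0.9904

(1) 0.1259 × 2.952 × 2.186 = 0.81244
(2) 2.482 × 1.286 × 0.3103 = 0.99043
Highest is cycle (2) at 0.9904 (≤1, no arbitrage).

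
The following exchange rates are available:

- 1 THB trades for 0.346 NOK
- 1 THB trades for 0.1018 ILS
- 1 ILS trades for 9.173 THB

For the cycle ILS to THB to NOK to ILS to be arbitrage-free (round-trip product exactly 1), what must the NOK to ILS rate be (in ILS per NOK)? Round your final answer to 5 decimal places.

0.31507

Known legs of the cycle: 9.173 × 0.346 = 3.173858
For no arbitrage the full-cycle product must be 1, so the missing rate is 1 / 3.173858 ≈ 0.3150740.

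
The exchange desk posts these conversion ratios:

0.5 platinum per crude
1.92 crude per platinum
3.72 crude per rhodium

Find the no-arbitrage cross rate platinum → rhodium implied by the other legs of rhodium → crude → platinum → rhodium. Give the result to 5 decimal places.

0.53763

Known legs of the cycle: 3.72 × 0.5 = 1.86
For no arbitrage the full-cycle product must be 1, so the missing rate is 1 / 1.86 ≈ 0.5376344.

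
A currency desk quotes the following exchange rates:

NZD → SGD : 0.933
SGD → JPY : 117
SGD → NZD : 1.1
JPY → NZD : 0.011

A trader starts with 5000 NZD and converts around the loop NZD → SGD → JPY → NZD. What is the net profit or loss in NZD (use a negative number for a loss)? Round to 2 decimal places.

1003.86

5000 NZD × 0.933 = 4665 SGD
4665 SGD × 117 = 545805 JPY
545805 JPY × 0.011 = 6003.855 NZD
Net change: 6003.855 − 5000 = 1003.855 NZD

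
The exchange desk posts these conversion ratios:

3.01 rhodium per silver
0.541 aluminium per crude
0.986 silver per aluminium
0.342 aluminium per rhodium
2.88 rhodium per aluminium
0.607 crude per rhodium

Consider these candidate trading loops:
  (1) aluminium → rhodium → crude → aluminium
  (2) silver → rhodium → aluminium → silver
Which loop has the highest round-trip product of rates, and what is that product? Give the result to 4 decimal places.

(1) 2.88 × 0.607 × 0.541 = 0.94575
(2) 3.01 × 0.342 × 0.986 = 1.01501
Highest is cycle (2) at 1.0150 (>1, arbitrage).

1.0150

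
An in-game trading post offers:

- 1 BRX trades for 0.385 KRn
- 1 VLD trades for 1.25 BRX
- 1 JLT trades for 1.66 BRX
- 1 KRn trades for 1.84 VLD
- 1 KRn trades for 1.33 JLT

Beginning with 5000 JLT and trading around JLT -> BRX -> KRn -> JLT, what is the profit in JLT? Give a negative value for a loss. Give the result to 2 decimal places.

-749.99

5000 JLT × 1.66 = 8300 BRX
8300 BRX × 0.385 = 3195.5 KRn
3195.5 KRn × 1.33 = 4250.015 JLT
Net change: 4250.015 − 5000 = -749.985 JLT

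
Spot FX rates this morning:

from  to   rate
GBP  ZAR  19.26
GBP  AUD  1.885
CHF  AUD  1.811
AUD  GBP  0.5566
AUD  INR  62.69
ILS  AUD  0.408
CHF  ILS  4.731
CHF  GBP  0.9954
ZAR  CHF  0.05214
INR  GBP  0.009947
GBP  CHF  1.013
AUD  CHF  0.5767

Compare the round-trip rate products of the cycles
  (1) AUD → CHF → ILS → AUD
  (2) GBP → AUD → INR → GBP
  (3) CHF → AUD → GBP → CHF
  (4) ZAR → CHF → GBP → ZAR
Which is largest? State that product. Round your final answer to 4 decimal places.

(1) 0.5767 × 4.731 × 0.408 = 1.11317
(2) 1.885 × 62.69 × 0.009947 = 1.17544
(3) 1.811 × 0.5566 × 1.013 = 1.02111
(4) 0.05214 × 0.9954 × 19.26 = 0.99960
Highest is cycle (2) at 1.1754 (>1, arbitrage).

1.1754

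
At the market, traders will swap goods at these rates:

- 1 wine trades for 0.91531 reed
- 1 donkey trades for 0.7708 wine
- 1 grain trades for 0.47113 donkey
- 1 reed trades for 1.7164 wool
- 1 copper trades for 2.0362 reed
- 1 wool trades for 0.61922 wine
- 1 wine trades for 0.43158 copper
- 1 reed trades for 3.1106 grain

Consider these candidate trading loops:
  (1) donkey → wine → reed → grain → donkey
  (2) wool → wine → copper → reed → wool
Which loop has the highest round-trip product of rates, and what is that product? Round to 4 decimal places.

1.0339

(1) 0.7708 × 0.91531 × 3.1106 × 0.47113 = 1.03394
(2) 0.61922 × 0.43158 × 2.0362 × 1.7164 = 0.93400
Highest is cycle (1) at 1.0339 (>1, arbitrage).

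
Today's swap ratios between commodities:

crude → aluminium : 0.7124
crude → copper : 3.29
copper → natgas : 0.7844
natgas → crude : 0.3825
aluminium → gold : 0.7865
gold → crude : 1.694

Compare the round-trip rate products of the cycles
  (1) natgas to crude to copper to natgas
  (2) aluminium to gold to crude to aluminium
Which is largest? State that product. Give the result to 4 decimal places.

(1) 0.3825 × 3.29 × 0.7844 = 0.98711
(2) 0.7865 × 1.694 × 0.7124 = 0.94915
Highest is cycle (1) at 0.9871 (≤1, no arbitrage).

0.9871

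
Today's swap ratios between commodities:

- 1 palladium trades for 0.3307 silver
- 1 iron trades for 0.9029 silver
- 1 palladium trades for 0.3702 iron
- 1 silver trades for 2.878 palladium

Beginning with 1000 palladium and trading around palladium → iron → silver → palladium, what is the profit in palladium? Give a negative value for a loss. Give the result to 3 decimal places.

-38.018

1000 palladium × 0.3702 = 370.2 iron
370.2 iron × 0.9029 = 334.25358 silver
334.25358 silver × 2.878 = 961.98180324 palladium
Net change: 961.98180324 − 1000 = -38.01819676 palladium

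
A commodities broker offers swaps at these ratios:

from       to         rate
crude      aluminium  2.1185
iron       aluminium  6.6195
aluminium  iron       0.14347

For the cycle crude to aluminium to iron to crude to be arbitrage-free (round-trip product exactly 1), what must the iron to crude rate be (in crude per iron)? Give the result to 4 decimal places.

Known legs of the cycle: 2.1185 × 0.14347 = 0.303941195
For no arbitrage the full-cycle product must be 1, so the missing rate is 1 / 0.303941195 ≈ 3.290110.

3.2901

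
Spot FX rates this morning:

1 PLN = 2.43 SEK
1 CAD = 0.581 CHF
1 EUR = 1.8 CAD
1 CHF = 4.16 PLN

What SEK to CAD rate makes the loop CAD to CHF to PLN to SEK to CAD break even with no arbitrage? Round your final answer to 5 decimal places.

Known legs of the cycle: 0.581 × 4.16 × 2.43 = 5.8732128
For no arbitrage the full-cycle product must be 1, so the missing rate is 1 / 5.8732128 ≈ 0.1702646.

0.17026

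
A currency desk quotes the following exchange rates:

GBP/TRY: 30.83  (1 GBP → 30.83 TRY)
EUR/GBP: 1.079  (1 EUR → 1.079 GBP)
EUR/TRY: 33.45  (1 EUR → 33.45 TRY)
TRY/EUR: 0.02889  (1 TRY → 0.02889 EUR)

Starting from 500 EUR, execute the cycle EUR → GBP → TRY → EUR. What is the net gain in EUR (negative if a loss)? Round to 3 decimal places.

500 EUR × 1.079 = 539.5 GBP
539.5 GBP × 30.83 = 16632.785 TRY
16632.785 TRY × 0.02889 = 480.52115865 EUR
Net change: 480.52115865 − 500 = -19.47884135 EUR

-19.479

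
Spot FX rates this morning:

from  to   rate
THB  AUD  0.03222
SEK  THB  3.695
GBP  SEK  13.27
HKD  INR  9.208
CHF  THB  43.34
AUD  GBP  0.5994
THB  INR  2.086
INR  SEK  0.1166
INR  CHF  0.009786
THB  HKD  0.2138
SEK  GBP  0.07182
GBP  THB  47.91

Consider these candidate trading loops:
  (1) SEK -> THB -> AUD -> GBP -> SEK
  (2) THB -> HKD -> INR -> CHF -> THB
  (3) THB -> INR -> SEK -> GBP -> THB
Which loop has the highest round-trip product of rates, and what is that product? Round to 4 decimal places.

0.9470

(1) 3.695 × 0.03222 × 0.5994 × 13.27 = 0.94695
(2) 0.2138 × 9.208 × 0.009786 × 43.34 = 0.83496
(3) 2.086 × 0.1166 × 0.07182 × 47.91 = 0.83692
Highest is cycle (1) at 0.9470 (≤1, no arbitrage).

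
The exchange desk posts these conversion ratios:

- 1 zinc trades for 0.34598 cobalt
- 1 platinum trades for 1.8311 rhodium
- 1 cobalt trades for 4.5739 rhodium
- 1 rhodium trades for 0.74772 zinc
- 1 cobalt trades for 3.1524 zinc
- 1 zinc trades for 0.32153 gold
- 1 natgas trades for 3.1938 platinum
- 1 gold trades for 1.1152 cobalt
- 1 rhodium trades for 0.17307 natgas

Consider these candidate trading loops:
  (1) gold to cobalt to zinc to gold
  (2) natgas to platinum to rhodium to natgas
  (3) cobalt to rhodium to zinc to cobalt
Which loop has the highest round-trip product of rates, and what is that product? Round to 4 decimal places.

(1) 1.1152 × 3.1524 × 0.32153 = 1.13036
(2) 3.1938 × 1.8311 × 0.17307 = 1.01214
(3) 4.5739 × 0.74772 × 0.34598 = 1.18325
Highest is cycle (3) at 1.1833 (>1, arbitrage).

1.1833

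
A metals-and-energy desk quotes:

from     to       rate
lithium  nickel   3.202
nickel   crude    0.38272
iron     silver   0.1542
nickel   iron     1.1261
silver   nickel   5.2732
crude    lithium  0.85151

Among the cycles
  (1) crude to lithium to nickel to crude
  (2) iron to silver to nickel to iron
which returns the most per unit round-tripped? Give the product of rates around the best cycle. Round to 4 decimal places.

(1) 0.85151 × 3.202 × 0.38272 = 1.04350
(2) 0.1542 × 5.2732 × 1.1261 = 0.91566
Highest is cycle (1) at 1.0435 (>1, arbitrage).

1.0435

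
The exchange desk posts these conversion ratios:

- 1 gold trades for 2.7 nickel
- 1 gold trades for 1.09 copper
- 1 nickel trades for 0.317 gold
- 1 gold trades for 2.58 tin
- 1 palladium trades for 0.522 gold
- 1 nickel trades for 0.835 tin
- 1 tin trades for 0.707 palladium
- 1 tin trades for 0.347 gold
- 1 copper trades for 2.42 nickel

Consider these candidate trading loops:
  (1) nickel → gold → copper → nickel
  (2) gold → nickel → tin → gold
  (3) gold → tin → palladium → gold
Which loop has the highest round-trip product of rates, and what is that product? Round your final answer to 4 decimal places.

(1) 0.317 × 1.09 × 2.42 = 0.83618
(2) 2.7 × 0.835 × 0.347 = 0.78231
(3) 2.58 × 0.707 × 0.522 = 0.95216
Highest is cycle (3) at 0.9522 (≤1, no arbitrage).

0.9522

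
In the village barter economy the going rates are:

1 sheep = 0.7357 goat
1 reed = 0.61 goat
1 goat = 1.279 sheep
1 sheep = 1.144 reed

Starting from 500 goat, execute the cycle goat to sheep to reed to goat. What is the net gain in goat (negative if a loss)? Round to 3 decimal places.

500 goat × 1.279 = 639.5 sheep
639.5 sheep × 1.144 = 731.588 reed
731.588 reed × 0.61 = 446.26868 goat
Net change: 446.26868 − 500 = -53.73132 goat

-53.731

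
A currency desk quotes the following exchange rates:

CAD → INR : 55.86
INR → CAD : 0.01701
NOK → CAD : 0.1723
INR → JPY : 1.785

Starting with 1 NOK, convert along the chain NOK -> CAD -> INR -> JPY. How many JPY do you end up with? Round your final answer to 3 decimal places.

17.180

1 NOK × 0.1723 = 0.1723 CAD
0.1723 CAD × 55.86 = 9.624678 INR
9.624678 INR × 1.785 = 17.18005023 JPY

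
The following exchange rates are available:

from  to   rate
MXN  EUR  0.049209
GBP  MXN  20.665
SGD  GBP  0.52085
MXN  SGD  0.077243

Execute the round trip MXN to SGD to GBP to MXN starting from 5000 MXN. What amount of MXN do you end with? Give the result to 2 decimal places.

4156.97

5000 MXN × 0.077243 = 386.215 SGD
386.215 SGD × 0.52085 = 201.16008275 GBP
201.16008275 GBP × 20.665 = 4156.97311002875 MXN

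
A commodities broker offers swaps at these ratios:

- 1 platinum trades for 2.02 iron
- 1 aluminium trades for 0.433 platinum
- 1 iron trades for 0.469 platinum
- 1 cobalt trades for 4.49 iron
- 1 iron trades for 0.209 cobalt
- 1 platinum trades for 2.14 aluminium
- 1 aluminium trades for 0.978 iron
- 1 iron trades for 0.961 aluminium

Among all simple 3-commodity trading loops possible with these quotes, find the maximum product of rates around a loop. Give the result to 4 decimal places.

0.9816

aluminium→iron→platinum→aluminium: 0.978 × 0.469 × 2.14 = 0.98158
aluminium→platinum→iron→aluminium: 0.433 × 2.02 × 0.961 = 0.84055
Maximum is aluminium→iron→platinum→aluminium at 0.9816; no arbitrage — every cycle loses value.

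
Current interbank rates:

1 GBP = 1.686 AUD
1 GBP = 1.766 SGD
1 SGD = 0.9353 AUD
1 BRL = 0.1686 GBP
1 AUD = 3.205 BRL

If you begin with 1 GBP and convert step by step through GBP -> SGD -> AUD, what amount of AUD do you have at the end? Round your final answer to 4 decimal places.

1 GBP × 1.766 = 1.766 SGD
1.766 SGD × 0.9353 = 1.6517398 AUD

1.6517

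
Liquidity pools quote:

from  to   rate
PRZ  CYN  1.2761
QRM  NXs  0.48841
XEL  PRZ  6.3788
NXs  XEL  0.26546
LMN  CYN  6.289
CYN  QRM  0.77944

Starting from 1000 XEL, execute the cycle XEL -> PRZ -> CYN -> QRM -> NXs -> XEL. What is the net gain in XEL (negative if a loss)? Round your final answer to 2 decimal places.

-177.40

1000 XEL × 6.3788 = 6378.8 PRZ
6378.8 PRZ × 1.2761 = 8139.98668 CYN
8139.98668 CYN × 0.77944 = 6344.6312178592 QRM
6344.6312178592 QRM × 0.48841 = 3098.781333114611872 NXs
3098.781333114611872 NXs × 0.26546 = 822.60249268860486754112 XEL
Net change: 822.60249268860486754112 − 1000 = -177.39750731139513245888 XEL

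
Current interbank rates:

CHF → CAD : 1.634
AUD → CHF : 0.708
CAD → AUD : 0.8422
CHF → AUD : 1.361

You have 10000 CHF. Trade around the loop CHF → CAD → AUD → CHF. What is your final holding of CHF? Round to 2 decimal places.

9743.18

10000 CHF × 1.634 = 16340 CAD
16340 CAD × 0.8422 = 13761.548 AUD
13761.548 AUD × 0.708 = 9743.175984 CHF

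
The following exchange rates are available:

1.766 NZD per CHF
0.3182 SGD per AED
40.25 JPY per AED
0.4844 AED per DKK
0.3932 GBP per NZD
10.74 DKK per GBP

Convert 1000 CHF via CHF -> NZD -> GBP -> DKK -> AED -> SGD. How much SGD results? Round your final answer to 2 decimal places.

1149.51

1000 CHF × 1.766 = 1766 NZD
1766 NZD × 0.3932 = 694.3912 GBP
694.3912 GBP × 10.74 = 7457.761488 DKK
7457.761488 DKK × 0.4844 = 3612.5396647872 AED
3612.5396647872 AED × 0.3182 = 1149.51012133528704 SGD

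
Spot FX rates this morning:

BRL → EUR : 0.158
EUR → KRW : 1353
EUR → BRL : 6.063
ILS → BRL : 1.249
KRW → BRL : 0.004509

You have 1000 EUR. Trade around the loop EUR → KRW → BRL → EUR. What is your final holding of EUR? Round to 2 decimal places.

1000 EUR × 1353 = 1353000 KRW
1353000 KRW × 0.004509 = 6100.677 BRL
6100.677 BRL × 0.158 = 963.906966 EUR

963.91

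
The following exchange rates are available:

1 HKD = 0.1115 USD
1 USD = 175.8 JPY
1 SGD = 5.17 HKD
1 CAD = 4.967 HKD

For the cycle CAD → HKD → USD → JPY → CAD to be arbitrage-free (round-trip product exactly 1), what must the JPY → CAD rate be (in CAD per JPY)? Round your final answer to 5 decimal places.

Known legs of the cycle: 4.967 × 0.1115 × 175.8 = 97.3616439
For no arbitrage the full-cycle product must be 1, so the missing rate is 1 / 97.3616439 ≈ 0.0102710.

0.01027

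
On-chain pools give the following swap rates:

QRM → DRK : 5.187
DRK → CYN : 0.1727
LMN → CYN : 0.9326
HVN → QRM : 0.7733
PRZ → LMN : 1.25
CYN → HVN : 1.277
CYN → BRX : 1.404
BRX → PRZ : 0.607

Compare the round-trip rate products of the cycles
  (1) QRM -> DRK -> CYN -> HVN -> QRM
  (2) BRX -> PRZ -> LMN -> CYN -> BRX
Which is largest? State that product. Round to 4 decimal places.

0.9935

(1) 5.187 × 0.1727 × 1.277 × 0.7733 = 0.88460
(2) 0.607 × 1.25 × 0.9326 × 1.404 = 0.99348
Highest is cycle (2) at 0.9935 (≤1, no arbitrage).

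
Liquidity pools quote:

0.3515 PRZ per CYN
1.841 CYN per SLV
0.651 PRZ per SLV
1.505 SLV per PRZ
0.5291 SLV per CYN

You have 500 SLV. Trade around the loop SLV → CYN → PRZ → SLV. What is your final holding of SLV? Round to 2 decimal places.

486.95

500 SLV × 1.841 = 920.5 CYN
920.5 CYN × 0.3515 = 323.55575 PRZ
323.55575 PRZ × 1.505 = 486.95140375 SLV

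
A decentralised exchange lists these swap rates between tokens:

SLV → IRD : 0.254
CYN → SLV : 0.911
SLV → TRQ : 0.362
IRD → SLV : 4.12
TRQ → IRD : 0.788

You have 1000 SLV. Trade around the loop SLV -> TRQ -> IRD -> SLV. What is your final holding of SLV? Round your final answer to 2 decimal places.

1000 SLV × 0.362 = 362 TRQ
362 TRQ × 0.788 = 285.256 IRD
285.256 IRD × 4.12 = 1175.25472 SLV

1175.25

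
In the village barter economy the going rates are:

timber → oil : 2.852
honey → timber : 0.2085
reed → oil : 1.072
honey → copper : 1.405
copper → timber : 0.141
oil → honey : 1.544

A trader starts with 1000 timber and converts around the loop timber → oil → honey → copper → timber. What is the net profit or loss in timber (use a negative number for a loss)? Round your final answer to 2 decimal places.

-127.65

1000 timber × 2.852 = 2852 oil
2852 oil × 1.544 = 4403.488 honey
4403.488 honey × 1.405 = 6186.90064 copper
6186.90064 copper × 0.141 = 872.35299024 timber
Net change: 872.35299024 − 1000 = -127.64700976 timber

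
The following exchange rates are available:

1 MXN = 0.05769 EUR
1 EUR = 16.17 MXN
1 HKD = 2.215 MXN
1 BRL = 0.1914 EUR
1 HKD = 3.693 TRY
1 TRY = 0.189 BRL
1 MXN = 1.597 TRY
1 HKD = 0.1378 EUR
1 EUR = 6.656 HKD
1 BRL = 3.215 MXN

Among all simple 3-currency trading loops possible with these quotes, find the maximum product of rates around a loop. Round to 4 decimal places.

0.9704

TRY→BRL→MXN→TRY: 0.189 × 3.215 × 1.597 = 0.97039
MXN→EUR→HKD→MXN: 0.05769 × 6.656 × 2.215 = 0.85053
Maximum is TRY→BRL→MXN→TRY at 0.9704; no arbitrage — every cycle loses value.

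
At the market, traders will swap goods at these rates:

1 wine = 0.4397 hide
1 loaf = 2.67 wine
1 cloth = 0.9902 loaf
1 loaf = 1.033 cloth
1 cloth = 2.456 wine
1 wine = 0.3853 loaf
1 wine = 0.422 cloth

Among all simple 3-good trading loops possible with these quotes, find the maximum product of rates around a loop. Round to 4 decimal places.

wine→cloth→loaf→wine: 0.422 × 0.9902 × 2.67 = 1.11570
wine→loaf→cloth→wine: 0.3853 × 1.033 × 2.456 = 0.97752
Maximum is wine→cloth→loaf→wine at 1.1157; arbitrage exists.

1.1157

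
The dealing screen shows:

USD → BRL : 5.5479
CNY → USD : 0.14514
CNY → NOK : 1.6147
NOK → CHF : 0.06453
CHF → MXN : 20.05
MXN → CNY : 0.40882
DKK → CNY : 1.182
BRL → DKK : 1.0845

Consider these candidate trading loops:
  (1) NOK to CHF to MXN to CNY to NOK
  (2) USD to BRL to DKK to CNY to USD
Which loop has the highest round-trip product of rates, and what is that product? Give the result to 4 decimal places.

1.0322

(1) 0.06453 × 20.05 × 0.40882 × 1.6147 = 0.85408
(2) 5.5479 × 1.0845 × 1.182 × 0.14514 = 1.03220
Highest is cycle (2) at 1.0322 (>1, arbitrage).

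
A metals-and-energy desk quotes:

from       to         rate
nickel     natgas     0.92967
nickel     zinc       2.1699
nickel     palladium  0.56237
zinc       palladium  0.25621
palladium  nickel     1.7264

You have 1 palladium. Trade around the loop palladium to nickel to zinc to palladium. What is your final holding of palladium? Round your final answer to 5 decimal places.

0.95979

1 palladium × 1.7264 = 1.7264 nickel
1.7264 nickel × 2.1699 = 3.74611536 zinc
3.74611536 zinc × 0.25621 = 0.9597922163856 palladium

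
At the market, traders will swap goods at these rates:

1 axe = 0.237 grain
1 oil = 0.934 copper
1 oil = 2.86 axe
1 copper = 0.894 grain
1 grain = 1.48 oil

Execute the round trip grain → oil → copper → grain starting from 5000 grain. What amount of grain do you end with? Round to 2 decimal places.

5000 grain × 1.48 = 7400 oil
7400 oil × 0.934 = 6911.6 copper
6911.6 copper × 0.894 = 6178.9704 grain

6178.97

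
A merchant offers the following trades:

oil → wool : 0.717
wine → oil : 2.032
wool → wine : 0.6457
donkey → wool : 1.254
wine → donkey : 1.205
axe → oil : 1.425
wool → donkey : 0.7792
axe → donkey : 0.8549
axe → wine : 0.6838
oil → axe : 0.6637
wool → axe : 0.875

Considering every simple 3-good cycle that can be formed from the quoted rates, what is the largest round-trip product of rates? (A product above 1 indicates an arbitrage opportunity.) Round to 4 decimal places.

wool→wine→donkey→wool: 0.6457 × 1.205 × 1.254 = 0.97570
wool→wine→oil→wool: 0.6457 × 2.032 × 0.717 = 0.94075
axe→donkey→wool→axe: 0.8549 × 1.254 × 0.875 = 0.93804
axe→wine→oil→axe: 0.6838 × 2.032 × 0.6637 = 0.92220
axe→oil→wool→axe: 1.425 × 0.717 × 0.875 = 0.89401
Maximum is wool→wine→donkey→wool at 0.9757; no arbitrage — every cycle loses value.

0.9757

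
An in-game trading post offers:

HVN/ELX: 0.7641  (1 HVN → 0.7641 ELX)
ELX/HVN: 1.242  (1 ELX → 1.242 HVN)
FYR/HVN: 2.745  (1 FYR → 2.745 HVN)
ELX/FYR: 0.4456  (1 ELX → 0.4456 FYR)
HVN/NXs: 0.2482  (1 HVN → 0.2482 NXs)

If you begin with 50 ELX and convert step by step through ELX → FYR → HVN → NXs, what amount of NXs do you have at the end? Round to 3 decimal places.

15.180

50 ELX × 0.4456 = 22.28 FYR
22.28 FYR × 2.745 = 61.1586 HVN
61.1586 HVN × 0.2482 = 15.17956452 NXs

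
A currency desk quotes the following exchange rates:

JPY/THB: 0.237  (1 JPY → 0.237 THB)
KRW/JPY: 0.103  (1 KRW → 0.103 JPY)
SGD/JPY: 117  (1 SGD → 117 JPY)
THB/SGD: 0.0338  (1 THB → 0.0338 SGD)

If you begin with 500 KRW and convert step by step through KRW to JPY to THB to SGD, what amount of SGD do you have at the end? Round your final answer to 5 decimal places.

500 KRW × 0.103 = 51.5 JPY
51.5 JPY × 0.237 = 12.2055 THB
12.2055 THB × 0.0338 = 0.4125459 SGD

0.41255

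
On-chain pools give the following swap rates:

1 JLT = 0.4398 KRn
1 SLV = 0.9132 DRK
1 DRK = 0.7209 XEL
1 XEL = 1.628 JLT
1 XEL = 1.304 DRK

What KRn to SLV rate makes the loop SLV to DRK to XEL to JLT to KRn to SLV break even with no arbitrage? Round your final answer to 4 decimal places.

2.1215

Known legs of the cycle: 0.9132 × 0.7209 × 1.628 × 0.4398 = 0.471357643455072
For no arbitrage the full-cycle product must be 1, so the missing rate is 1 / 0.471357643455072 ≈ 2.121531.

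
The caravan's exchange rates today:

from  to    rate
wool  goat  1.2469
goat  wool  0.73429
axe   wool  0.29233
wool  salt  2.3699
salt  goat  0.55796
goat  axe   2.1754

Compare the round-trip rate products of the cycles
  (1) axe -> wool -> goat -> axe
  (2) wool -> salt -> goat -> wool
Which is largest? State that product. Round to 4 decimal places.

0.9710

(1) 0.29233 × 1.2469 × 2.1754 = 0.79295
(2) 2.3699 × 0.55796 × 0.73429 = 0.97096
Highest is cycle (2) at 0.9710 (≤1, no arbitrage).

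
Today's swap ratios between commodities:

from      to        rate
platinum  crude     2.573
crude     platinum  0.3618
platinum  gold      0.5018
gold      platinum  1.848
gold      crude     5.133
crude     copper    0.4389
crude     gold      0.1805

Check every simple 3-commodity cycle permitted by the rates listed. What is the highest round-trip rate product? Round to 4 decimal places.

0.9319

platinum→gold→crude→platinum: 0.5018 × 5.133 × 0.3618 = 0.93190
platinum→crude→gold→platinum: 2.573 × 0.1805 × 1.848 = 0.85826
Maximum is platinum→gold→crude→platinum at 0.9319; no arbitrage — every cycle loses value.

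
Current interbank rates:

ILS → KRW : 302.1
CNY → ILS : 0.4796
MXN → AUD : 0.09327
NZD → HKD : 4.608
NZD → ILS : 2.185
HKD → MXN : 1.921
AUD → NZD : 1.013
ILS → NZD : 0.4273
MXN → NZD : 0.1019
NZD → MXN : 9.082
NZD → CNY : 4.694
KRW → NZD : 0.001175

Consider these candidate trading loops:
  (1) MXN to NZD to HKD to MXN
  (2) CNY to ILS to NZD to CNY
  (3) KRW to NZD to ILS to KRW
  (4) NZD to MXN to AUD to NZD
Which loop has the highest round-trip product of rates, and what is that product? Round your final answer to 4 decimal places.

0.9620

(1) 0.1019 × 4.608 × 1.921 = 0.90202
(2) 0.4796 × 0.4273 × 4.694 = 0.96196
(3) 0.001175 × 2.185 × 302.1 = 0.77560
(4) 9.082 × 0.09327 × 1.013 = 0.85809
Highest is cycle (2) at 0.9620 (≤1, no arbitrage).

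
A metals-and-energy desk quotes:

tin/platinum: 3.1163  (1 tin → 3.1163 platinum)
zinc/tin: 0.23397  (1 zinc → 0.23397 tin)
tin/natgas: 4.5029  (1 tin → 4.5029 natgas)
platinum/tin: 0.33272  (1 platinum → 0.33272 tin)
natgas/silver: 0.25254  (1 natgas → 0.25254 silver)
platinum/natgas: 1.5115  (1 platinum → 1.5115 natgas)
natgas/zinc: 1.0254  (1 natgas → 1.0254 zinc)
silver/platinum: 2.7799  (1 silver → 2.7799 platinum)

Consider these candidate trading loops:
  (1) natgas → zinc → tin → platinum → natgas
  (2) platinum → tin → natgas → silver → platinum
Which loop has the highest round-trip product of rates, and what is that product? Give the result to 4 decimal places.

1.1301

(1) 1.0254 × 0.23397 × 3.1163 × 1.5115 = 1.13006
(2) 0.33272 × 4.5029 × 0.25254 × 2.7799 = 1.05179
Highest is cycle (1) at 1.1301 (>1, arbitrage).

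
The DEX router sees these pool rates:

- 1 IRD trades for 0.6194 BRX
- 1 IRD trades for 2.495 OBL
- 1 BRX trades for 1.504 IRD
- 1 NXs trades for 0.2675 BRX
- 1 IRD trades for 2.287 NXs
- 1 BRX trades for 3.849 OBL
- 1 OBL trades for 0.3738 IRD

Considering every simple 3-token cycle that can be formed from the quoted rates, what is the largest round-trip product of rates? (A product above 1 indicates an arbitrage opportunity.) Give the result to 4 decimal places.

0.9201

NXs→BRX→IRD→NXs: 0.2675 × 1.504 × 2.287 = 0.92011
OBL→IRD→BRX→OBL: 0.3738 × 0.6194 × 3.849 = 0.89117
Maximum is NXs→BRX→IRD→NXs at 0.9201; no arbitrage — every cycle loses value.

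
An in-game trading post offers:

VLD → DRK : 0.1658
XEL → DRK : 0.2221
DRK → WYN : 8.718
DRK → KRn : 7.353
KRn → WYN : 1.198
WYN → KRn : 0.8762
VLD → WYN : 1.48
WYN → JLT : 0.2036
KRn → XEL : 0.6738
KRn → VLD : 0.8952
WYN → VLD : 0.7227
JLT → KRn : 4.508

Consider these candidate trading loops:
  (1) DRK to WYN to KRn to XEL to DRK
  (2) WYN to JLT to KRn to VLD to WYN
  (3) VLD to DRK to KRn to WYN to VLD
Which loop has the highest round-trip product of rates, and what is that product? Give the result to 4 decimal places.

(1) 8.718 × 0.8762 × 0.6738 × 0.2221 = 1.14314
(2) 0.2036 × 4.508 × 0.8952 × 1.48 = 1.21603
(3) 0.1658 × 7.353 × 1.198 × 0.7227 = 1.05551
Highest is cycle (2) at 1.2160 (>1, arbitrage).

1.2160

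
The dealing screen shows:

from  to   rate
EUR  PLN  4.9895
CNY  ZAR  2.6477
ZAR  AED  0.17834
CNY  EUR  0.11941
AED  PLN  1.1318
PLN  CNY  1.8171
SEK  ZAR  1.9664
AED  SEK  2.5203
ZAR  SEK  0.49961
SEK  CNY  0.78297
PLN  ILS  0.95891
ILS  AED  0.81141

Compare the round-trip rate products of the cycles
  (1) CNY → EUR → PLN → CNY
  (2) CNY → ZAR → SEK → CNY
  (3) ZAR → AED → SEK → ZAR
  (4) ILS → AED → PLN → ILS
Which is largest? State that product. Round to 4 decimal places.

1.0826

(1) 0.11941 × 4.9895 × 1.8171 = 1.08262
(2) 2.6477 × 0.49961 × 0.78297 = 1.03573
(3) 0.17834 × 2.5203 × 1.9664 = 0.88384
(4) 0.81141 × 1.1318 × 0.95891 = 0.88062
Highest is cycle (1) at 1.0826 (>1, arbitrage).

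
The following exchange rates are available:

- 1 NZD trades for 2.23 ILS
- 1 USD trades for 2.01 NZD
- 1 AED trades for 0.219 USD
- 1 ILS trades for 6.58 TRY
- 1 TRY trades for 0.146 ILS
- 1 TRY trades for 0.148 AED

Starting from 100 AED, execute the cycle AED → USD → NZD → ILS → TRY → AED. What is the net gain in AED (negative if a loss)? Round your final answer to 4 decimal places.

-4.4056

100 AED × 0.219 = 21.9 USD
21.9 USD × 2.01 = 44.019 NZD
44.019 NZD × 2.23 = 98.16237 ILS
98.16237 ILS × 6.58 = 645.9083946 TRY
645.9083946 TRY × 0.148 = 95.5944424008 AED
Net change: 95.5944424008 − 100 = -4.4055575992 AED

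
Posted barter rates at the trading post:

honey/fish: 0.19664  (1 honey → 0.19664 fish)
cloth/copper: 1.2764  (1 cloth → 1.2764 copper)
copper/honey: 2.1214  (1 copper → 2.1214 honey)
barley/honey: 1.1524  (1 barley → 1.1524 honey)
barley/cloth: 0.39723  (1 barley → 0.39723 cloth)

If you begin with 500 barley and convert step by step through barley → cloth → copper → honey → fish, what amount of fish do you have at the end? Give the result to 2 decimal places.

500 barley × 0.39723 = 198.615 cloth
198.615 cloth × 1.2764 = 253.512186 copper
253.512186 copper × 2.1214 = 537.8007513804 honey
537.8007513804 honey × 0.19664 = 105.753139751441856 fish

105.75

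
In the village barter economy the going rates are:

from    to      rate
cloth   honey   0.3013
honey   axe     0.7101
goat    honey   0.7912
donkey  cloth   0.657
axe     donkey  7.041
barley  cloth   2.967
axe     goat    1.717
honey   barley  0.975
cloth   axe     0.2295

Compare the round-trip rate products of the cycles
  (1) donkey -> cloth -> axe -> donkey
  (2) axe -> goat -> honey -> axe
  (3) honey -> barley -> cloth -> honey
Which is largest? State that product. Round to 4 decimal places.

1.0617

(1) 0.657 × 0.2295 × 7.041 = 1.06165
(2) 1.717 × 0.7912 × 0.7101 = 0.96466
(3) 0.975 × 2.967 × 0.3013 = 0.87161
Highest is cycle (1) at 1.0617 (>1, arbitrage).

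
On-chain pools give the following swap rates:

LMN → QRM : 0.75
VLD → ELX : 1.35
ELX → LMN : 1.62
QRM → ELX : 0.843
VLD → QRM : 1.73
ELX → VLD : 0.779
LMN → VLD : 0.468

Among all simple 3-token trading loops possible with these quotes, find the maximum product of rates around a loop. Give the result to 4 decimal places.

1.1361

ELX→VLD→QRM→ELX: 0.779 × 1.73 × 0.843 = 1.13609
LMN→QRM→ELX→LMN: 0.75 × 0.843 × 1.62 = 1.02425
LMN→VLD→ELX→LMN: 0.468 × 1.35 × 1.62 = 1.02352
Maximum is ELX→VLD→QRM→ELX at 1.1361; arbitrage exists.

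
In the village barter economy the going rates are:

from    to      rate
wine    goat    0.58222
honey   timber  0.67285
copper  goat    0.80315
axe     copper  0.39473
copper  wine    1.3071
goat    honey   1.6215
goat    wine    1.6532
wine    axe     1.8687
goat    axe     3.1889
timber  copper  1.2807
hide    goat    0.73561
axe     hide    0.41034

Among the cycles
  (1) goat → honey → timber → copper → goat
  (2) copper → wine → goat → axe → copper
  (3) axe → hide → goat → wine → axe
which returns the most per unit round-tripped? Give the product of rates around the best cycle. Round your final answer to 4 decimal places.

1.1222

(1) 1.6215 × 0.67285 × 1.2807 × 0.80315 = 1.12222
(2) 1.3071 × 0.58222 × 3.1889 × 0.39473 = 0.95794
(3) 0.41034 × 0.73561 × 1.6532 × 1.8687 = 0.93252
Highest is cycle (1) at 1.1222 (>1, arbitrage).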